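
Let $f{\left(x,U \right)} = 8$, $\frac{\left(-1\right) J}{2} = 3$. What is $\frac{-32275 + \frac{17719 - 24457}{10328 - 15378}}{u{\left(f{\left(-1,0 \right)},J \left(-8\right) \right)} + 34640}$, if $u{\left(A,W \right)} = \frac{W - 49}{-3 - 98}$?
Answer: $- \frac{81491006}{87466025} \approx -0.93169$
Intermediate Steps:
$J = -6$ ($J = \left(-2\right) 3 = -6$)
$u{\left(A,W \right)} = \frac{49}{101} - \frac{W}{101}$ ($u{\left(A,W \right)} = \frac{-49 + W}{-101} = \left(-49 + W\right) \left(- \frac{1}{101}\right) = \frac{49}{101} - \frac{W}{101}$)
$\frac{-32275 + \frac{17719 - 24457}{10328 - 15378}}{u{\left(f{\left(-1,0 \right)},J \left(-8\right) \right)} + 34640} = \frac{-32275 + \frac{17719 - 24457}{10328 - 15378}}{\left(\frac{49}{101} - \frac{\left(-6\right) \left(-8\right)}{101}\right) + 34640} = \frac{-32275 - \frac{6738}{-5050}}{\left(\frac{49}{101} - \frac{48}{101}\right) + 34640} = \frac{-32275 - - \frac{3369}{2525}}{\left(\frac{49}{101} - \frac{48}{101}\right) + 34640} = \frac{-32275 + \frac{3369}{2525}}{\frac{1}{101} + 34640} = - \frac{81491006}{2525 \cdot \frac{3498641}{101}} = \left(- \frac{81491006}{2525}\right) \frac{101}{3498641} = - \frac{81491006}{87466025}$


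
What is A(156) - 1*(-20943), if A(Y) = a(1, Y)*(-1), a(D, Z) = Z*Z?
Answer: -3393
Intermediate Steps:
a(D, Z) = Z²
A(Y) = -Y² (A(Y) = Y²*(-1) = -Y²)
A(156) - 1*(-20943) = -1*156² - 1*(-20943) = -1*24336 + 20943 = -24336 + 20943 = -3393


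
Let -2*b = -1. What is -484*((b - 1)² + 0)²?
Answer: -121/4 ≈ -30.250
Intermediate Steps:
b = ½ (b = -½*(-1) = ½ ≈ 0.50000)
-484*((b - 1)² + 0)² = -484*((½ - 1)² + 0)² = -484*((-½)² + 0)² = -484*(¼ + 0)² = -484*(¼)² = -484*1/16 = -121/4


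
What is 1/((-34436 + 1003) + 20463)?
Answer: -1/12970 ≈ -7.7101e-5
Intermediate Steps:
1/((-34436 + 1003) + 20463) = 1/(-33433 + 20463) = 1/(-12970) = -1/12970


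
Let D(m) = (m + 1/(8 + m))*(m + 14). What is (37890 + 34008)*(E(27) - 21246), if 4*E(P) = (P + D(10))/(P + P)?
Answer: -164965203749/108 ≈ -1.5275e+9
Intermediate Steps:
D(m) = (14 + m)*(m + 1/(8 + m)) (D(m) = (m + 1/(8 + m))*(14 + m) = (14 + m)*(m + 1/(8 + m)))
E(P) = (724/3 + P)/(8*P) (E(P) = ((P + (14 + 10³ + 22*10² + 113*10)/(8 + 10))/(P + P))/4 = ((P + (14 + 1000 + 22*100 + 1130)/18)/((2*P)))/4 = ((P + (14 + 1000 + 2200 + 1130)/18)*(1/(2*P)))/4 = ((P + (1/18)*4344)*(1/(2*P)))/4 = ((P + 724/3)*(1/(2*P)))/4 = ((724/3 + P)*(1/(2*P)))/4 = ((724/3 + P)/(2*P))/4 = (724/3 + P)/(8*P))
(37890 + 34008)*(E(27) - 21246) = (37890 + 34008)*((1/24)*(724 + 3*27)/27 - 21246) = 71898*((1/24)*(1/27)*(724 + 81) - 21246) = 71898*((1/24)*(1/27)*805 - 21246) = 71898*(805/648 - 21246) = 71898*(-13766603/648) = -164965203749/108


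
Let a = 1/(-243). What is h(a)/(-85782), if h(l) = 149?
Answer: -149/85782 ≈ -0.0017370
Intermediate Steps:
a = -1/243 ≈ -0.0041152
h(a)/(-85782) = 149/(-85782) = 149*(-1/85782) = -149/85782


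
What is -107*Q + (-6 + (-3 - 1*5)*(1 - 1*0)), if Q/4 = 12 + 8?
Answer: -8574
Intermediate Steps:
Q = 80 (Q = 4*(12 + 8) = 4*20 = 80)
-107*Q + (-6 + (-3 - 1*5)*(1 - 1*0)) = -107*80 + (-6 + (-3 - 1*5)*(1 - 1*0)) = -8560 + (-6 + (-3 - 5)*(1 + 0)) = -8560 + (-6 - 8*1) = -8560 + (-6 - 8) = -8560 - 14 = -8574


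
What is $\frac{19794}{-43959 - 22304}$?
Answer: $- \frac{19794}{66263} \approx -0.29872$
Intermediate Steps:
$\frac{19794}{-43959 - 22304} = \frac{19794}{-66263} = 19794 \left(- \frac{1}{66263}\right) = - \frac{19794}{66263}$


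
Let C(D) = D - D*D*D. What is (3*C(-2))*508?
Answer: 9144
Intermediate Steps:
C(D) = D - D³ (C(D) = D - D²*D = D - D³)
(3*C(-2))*508 = (3*(-2 - 1*(-2)³))*508 = (3*(-2 - 1*(-8)))*508 = (3*(-2 + 8))*508 = (3*6)*508 = 18*508 = 9144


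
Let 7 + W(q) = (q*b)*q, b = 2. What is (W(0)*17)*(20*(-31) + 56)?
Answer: 67116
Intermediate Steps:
W(q) = -7 + 2*q² (W(q) = -7 + (q*2)*q = -7 + (2*q)*q = -7 + 2*q²)
(W(0)*17)*(20*(-31) + 56) = ((-7 + 2*0²)*17)*(20*(-31) + 56) = ((-7 + 2*0)*17)*(-620 + 56) = ((-7 + 0)*17)*(-564) = -7*17*(-564) = -119*(-564) = 67116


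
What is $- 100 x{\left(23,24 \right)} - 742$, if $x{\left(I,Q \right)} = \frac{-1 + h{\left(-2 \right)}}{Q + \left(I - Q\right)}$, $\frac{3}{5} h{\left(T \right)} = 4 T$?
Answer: $- \frac{46898}{69} \approx -679.68$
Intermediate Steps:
$h{\left(T \right)} = \frac{20 T}{3}$ ($h{\left(T \right)} = \frac{5 \cdot 4 T}{3} = \frac{20 T}{3}$)
$x{\left(I,Q \right)} = - \frac{43}{3 I}$ ($x{\left(I,Q \right)} = \frac{-1 + \frac{20}{3} \left(-2\right)}{Q + \left(I - Q\right)} = \frac{-1 - \frac{40}{3}}{I} = - \frac{43}{3 I}$)
$- 100 x{\left(23,24 \right)} - 742 = - 100 \left(- \frac{43}{3 \cdot 23}\right) - 742 = - 100 \left(\left(- \frac{43}{3}\right) \frac{1}{23}\right) - 742 = \left(-100\right) \left(- \frac{43}{69}\right) - 742 = \frac{4300}{69} - 742 = - \frac{46898}{69}$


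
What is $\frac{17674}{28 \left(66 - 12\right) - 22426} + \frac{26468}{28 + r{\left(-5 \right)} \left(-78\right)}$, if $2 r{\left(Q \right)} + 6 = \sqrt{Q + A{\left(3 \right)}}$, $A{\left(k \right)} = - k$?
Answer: $\frac{17950285967}{211262771} + \frac{516126 i \sqrt{2}}{20203} \approx 84.967 + 36.129 i$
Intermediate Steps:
$r{\left(Q \right)} = -3 + \frac{\sqrt{-3 + Q}}{2}$ ($r{\left(Q \right)} = -3 + \frac{\sqrt{Q - 3}}{2} = -3 + \frac{\sqrt{-3 + Q}}{2}$)
$\frac{17674}{28 \left(66 - 12\right) - 22426} + \frac{26468}{28 + r{\left(-5 \right)} \left(-78\right)} = \frac{17674}{28 \left(66 - 12\right) - 22426} + \frac{26468}{28 + \left(-3 + \frac{\sqrt{-3 - 5}}{2}\right) \left(-78\right)} = \frac{17674}{28 \cdot 54 - 22426} + \frac{26468}{28 + \left(-3 + \frac{\sqrt{-8}}{2}\right) \left(-78\right)} = \frac{17674}{1512 - 22426} + \frac{26468}{28 + \left(-3 + \frac{2 i \sqrt{2}}{2}\right) \left(-78\right)} = \frac{17674}{-20914} + \frac{26468}{28 + \left(-3 + i \sqrt{2}\right) \left(-78\right)} = 17674 \left(- \frac{1}{20914}\right) + \frac{26468}{28 + \left(234 - 78 i \sqrt{2}\right)} = - \frac{8837}{10457} + \frac{26468}{262 - 78 i \sqrt{2}}$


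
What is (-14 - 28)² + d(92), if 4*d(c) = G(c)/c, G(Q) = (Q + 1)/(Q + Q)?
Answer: 119444061/67712 ≈ 1764.0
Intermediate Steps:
G(Q) = (1 + Q)/(2*Q) (G(Q) = (1 + Q)/((2*Q)) = (1 + Q)*(1/(2*Q)) = (1 + Q)/(2*Q))
d(c) = (1 + c)/(8*c²) (d(c) = (((1 + c)/(2*c))/c)/4 = ((1 + c)/(2*c²))/4 = (1 + c)/(8*c²))
(-14 - 28)² + d(92) = (-14 - 28)² + (⅛)*(1 + 92)/92² = (-42)² + (⅛)*(1/8464)*93 = 1764 + 93/67712 = 119444061/67712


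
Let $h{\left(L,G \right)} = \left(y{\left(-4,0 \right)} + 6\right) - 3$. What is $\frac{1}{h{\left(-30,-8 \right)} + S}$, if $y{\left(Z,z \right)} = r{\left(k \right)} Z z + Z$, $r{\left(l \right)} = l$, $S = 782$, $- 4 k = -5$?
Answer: $\frac{1}{781} \approx 0.0012804$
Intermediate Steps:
$k = \frac{5}{4}$ ($k = \left(- \frac{1}{4}\right) \left(-5\right) = \frac{5}{4} \approx 1.25$)
$y{\left(Z,z \right)} = Z + \frac{5 Z z}{4}$ ($y{\left(Z,z \right)} = \frac{5 Z}{4} z + Z = \frac{5 Z z}{4} + Z = Z + \frac{5 Z z}{4}$)
$h{\left(L,G \right)} = -1$ ($h{\left(L,G \right)} = \left(\frac{1}{4} \left(-4\right) \left(4 + 5 \cdot 0\right) + 6\right) - 3 = \left(\frac{1}{4} \left(-4\right) \left(4 + 0\right) + 6\right) - 3 = \left(\frac{1}{4} \left(-4\right) 4 + 6\right) - 3 = \left(-4 + 6\right) - 3 = 2 - 3 = -1$)
$\frac{1}{h{\left(-30,-8 \right)} + S} = \frac{1}{-1 + 782} = \frac{1}{781}$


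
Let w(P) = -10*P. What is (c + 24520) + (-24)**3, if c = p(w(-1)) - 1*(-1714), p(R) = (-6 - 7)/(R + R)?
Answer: 248187/20 ≈ 12409.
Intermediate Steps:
p(R) = -13/(2*R) (p(R) = -13*1/(2*R) = -13/(2*R))
c = 34267/20 (c = -13/(2*((-10*(-1)))) - 1*(-1714) = -13/2/10 + 1714 = -13/2*1/10 + 1714 = -13/20 + 1714 = 34267/20 ≈ 1713.3)
(c + 24520) + (-24)**3 = (34267/20 + 24520) + (-24)**3 = 524667/20 - 13824 = 248187/20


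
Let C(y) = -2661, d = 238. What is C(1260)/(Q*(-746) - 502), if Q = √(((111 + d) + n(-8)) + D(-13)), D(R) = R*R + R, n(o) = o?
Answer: -667911/138168224 + 992553*√497/138168224 ≈ 0.15531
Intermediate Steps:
D(R) = R + R² (D(R) = R² + R = R + R²)
Q = √497 (Q = √(((111 + 238) - 8) - 13*(1 - 13)) = √((349 - 8) - 13*(-12)) = √(341 + 156) = √497 ≈ 22.293)
C(1260)/(Q*(-746) - 502) = -2661/(√497*(-746) - 502) = -2661/(-746*√497 - 502) = -2661/(-502 - 746*√497)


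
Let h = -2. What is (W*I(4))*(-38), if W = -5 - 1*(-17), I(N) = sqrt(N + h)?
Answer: -456*sqrt(2) ≈ -644.88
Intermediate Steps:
I(N) = sqrt(-2 + N) (I(N) = sqrt(N - 2) = sqrt(-2 + N))
W = 12 (W = -5 + 17 = 12)
(W*I(4))*(-38) = (12*sqrt(-2 + 4))*(-38) = (12*sqrt(2))*(-38) = -456*sqrt(2)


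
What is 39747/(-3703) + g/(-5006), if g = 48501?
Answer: -378572685/18537218 ≈ -20.422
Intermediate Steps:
39747/(-3703) + g/(-5006) = 39747/(-3703) + 48501/(-5006) = 39747*(-1/3703) + 48501*(-1/5006) = -39747/3703 - 48501/5006 = -378572685/18537218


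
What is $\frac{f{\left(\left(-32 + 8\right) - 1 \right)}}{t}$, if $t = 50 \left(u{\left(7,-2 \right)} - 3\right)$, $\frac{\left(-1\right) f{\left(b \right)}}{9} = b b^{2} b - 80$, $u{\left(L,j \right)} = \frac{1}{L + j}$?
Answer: $\frac{702981}{28} \approx 25106.0$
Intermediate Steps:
$f{\left(b \right)} = 720 - 9 b^{4}$ ($f{\left(b \right)} = - 9 \left(b b^{2} b - 80\right) = - 9 \left(b^{3} b - 80\right) = - 9 \left(b^{4} - 80\right) = - 9 \left(-80 + b^{4}\right) = 720 - 9 b^{4}$)
$t = -140$ ($t = 50 \left(\frac{1}{7 - 2} - 3\right) = 50 \left(\frac{1}{5} - 3\right) = 50 \left(- \frac{14}{5}\right) = -140$)
$\frac{f{\left(\left(-32 + 8\right) - 1 \right)}}{t} = \frac{720 - 9 \left(\left(-32 + 8\right) - 1\right)^{4}}{-140} = \left(720 - 9 \left(-24 - 1\right)^{4}\right) \left(- \frac{1}{140}\right) = \left(720 - 9 \left(-25\right)^{4}\right) \left(- \frac{1}{140}\right) = \left(720 - 3515625\right) \left(- \frac{1}{140}\right) = \left(-3514905\right) \left(- \frac{1}{140}\right) = \frac{702981}{28}$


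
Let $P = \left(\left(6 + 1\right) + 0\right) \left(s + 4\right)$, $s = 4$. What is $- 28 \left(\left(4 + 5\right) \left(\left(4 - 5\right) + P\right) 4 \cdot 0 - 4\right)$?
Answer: $112$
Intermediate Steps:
$P = 56$ ($P = \left(\left(6 + 1\right) + 0\right) \left(4 + 4\right) = \left(7 + 0\right) 8 = 7 \cdot 8 = 56$)
$- 28 \left(\left(4 + 5\right) \left(\left(4 - 5\right) + P\right) 4 \cdot 0 - 4\right) = - 28 \left(\left(4 + 5\right) \left(\left(4 - 5\right) + 56\right) 4 \cdot 0 - 4\right) = - 28 \left(9 \left(-1 + 56\right) 4 \cdot 0 - 4\right) = - 28 \left(9 \cdot 55 \cdot 4 \cdot 0 - 4\right) = - 28 \left(495 \cdot 4 \cdot 0 - 4\right) = - 28 \left(1980 \cdot 0 - 4\right) = - 28 \left(0 - 4\right) = \left(-28\right) \left(-4\right) = 112$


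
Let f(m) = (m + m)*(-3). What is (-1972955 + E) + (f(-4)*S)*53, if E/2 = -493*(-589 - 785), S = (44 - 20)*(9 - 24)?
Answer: -1076111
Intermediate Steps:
f(m) = -6*m (f(m) = (2*m)*(-3) = -6*m)
S = -360 (S = 24*(-15) = -360)
E = 1354764 (E = 2*(-493*(-589 - 785)) = 2*(-493*(-1374)) = 2*677382 = 1354764)
(-1972955 + E) + (f(-4)*S)*53 = (-1972955 + 1354764) + (-6*(-4)*(-360))*53 = -618191 + (24*(-360))*53 = -618191 - 8640*53 = -618191 - 457920 = -1076111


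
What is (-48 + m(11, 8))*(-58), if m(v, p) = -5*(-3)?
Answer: 1914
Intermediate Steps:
m(v, p) = 15
(-48 + m(11, 8))*(-58) = (-48 + 15)*(-58) = -33*(-58) = 1914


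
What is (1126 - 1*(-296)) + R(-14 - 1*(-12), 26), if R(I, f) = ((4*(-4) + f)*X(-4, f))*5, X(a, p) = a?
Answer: 1222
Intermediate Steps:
R(I, f) = 320 - 20*f (R(I, f) = ((4*(-4) + f)*(-4))*5 = ((-16 + f)*(-4))*5 = (64 - 4*f)*5 = 320 - 20*f)
(1126 - 1*(-296)) + R(-14 - 1*(-12), 26) = (1126 - 1*(-296)) + (320 - 20*26) = (1126 + 296) + (320 - 520) = 1422 - 200 = 1222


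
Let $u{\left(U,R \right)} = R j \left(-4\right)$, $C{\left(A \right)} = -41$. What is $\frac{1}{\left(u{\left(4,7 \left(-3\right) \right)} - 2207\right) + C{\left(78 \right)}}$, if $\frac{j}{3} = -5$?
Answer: $- \frac{1}{3508} \approx -0.00028506$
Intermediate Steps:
$j = -15$ ($j = 3 \left(-5\right) = -15$)
$u{\left(U,R \right)} = 60 R$ ($u{\left(U,R \right)} = R \left(-15\right) \left(-4\right) = - 15 R \left(-4\right) = 60 R$)
$\frac{1}{\left(u{\left(4,7 \left(-3\right) \right)} - 2207\right) + C{\left(78 \right)}} = \frac{1}{\left(60 \cdot 7 \left(-3\right) - 2207\right) - 41} = \frac{1}{\left(60 \left(-21\right) - 2207\right) - 41} = \frac{1}{\left(-1260 - 2207\right) - 41} = \frac{1}{-3467 - 41} = \frac{1}{-3508} = - \frac{1}{3508}$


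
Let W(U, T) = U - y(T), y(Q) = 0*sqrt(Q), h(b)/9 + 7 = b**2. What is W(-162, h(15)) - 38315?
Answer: -38477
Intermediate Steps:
h(b) = -63 + 9*b**2
y(Q) = 0
W(U, T) = U (W(U, T) = U - 1*0 = U + 0 = U)
W(-162, h(15)) - 38315 = -162 - 38315 = -38477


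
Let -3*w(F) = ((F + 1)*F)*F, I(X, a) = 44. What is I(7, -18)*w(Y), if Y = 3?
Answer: -528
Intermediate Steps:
w(F) = -F²*(1 + F)/3 (w(F) = -(F + 1)*F*F/3 = -(1 + F)*F*F/3 = -F*(1 + F)*F/3 = -F²*(1 + F)/3)
I(7, -18)*w(Y) = 44*((⅓)*3²*(-1 - 1*3)) = 44*((⅓)*9*(-1 - 3)) = 44*((⅓)*9*(-4)) = 44*(-12) = -528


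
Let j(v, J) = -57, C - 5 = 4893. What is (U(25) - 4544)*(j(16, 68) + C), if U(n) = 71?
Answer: -21653793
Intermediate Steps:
C = 4898 (C = 5 + 4893 = 4898)
(U(25) - 4544)*(j(16, 68) + C) = (71 - 4544)*(-57 + 4898) = -4473*4841 = -21653793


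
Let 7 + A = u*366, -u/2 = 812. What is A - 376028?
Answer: -970419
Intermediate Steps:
u = -1624 (u = -2*812 = -1624)
A = -594391 (A = -7 - 1624*366 = -7 - 594384 = -594391)
A - 376028 = -594391 - 376028 = -970419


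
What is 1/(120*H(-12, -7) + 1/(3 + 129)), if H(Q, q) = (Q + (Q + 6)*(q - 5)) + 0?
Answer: 132/950401 ≈ 0.00013889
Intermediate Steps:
H(Q, q) = Q + (-5 + q)*(6 + Q) (H(Q, q) = (Q + (6 + Q)*(-5 + q)) + 0 = (Q + (-5 + q)*(6 + Q)) + 0 = Q + (-5 + q)*(6 + Q))
1/(120*H(-12, -7) + 1/(3 + 129)) = 1/(120*(-30 - 4*(-12) + 6*(-7) - 12*(-7)) + 1/(3 + 129)) = 1/(120*(-30 + 48 - 42 + 84) + 1/132) = 1/(120*60 + 1/132) = 1/(7200 + 1/132) = 1/(950401/132) = 132/950401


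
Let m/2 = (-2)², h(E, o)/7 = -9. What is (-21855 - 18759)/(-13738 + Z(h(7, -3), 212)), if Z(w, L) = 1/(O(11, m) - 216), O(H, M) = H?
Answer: 8325870/2816291 ≈ 2.9563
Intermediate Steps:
h(E, o) = -63 (h(E, o) = 7*(-9) = -63)
m = 8 (m = 2*(-2)² = 2*4 = 8)
Z(w, L) = -1/205 (Z(w, L) = 1/(11 - 216) = 1/(-205) = -1/205)
(-21855 - 18759)/(-13738 + Z(h(7, -3), 212)) = (-21855 - 18759)/(-13738 - 1/205) = -40614/(-2816291/205) = -40614*(-205/2816291) = 8325870/2816291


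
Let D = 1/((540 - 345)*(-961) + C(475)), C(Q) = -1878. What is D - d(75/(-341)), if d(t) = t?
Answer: 14195134/64542093 ≈ 0.21994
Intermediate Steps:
D = -1/189273 (D = 1/((540 - 345)*(-961) - 1878) = 1/(195*(-961) - 1878) = 1/(-187395 - 1878) = 1/(-189273) = -1/189273 ≈ -5.2834e-6)
D - d(75/(-341)) = -1/189273 - 75/(-341) = -1/189273 - 75*(-1)/341 = -1/189273 - 1*(-75/341) = -1/189273 + 75/341 = 14195134/64542093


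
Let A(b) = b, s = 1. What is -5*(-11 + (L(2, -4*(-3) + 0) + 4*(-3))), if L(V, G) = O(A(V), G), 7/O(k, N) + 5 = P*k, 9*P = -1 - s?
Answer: 850/7 ≈ 121.43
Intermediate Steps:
P = -2/9 (P = (-1 - 1*1)/9 = (-1 - 1)/9 = (⅑)*(-2) = -2/9 ≈ -0.22222)
O(k, N) = 7/(-5 - 2*k/9)
L(V, G) = -63/(45 + 2*V)
-5*(-11 + (L(2, -4*(-3) + 0) + 4*(-3))) = -5*(-11 + (-63/(45 + 2*2) + 4*(-3))) = -5*(-11 + (-63/(45 + 4) - 12)) = -5*(-11 + (-63/49 - 12)) = -5*(-11 + (-63*1/49 - 12)) = -5*(-11 + (-9/7 - 12)) = -5*(-11 - 93/7) = -5*(-170/7) = 850/7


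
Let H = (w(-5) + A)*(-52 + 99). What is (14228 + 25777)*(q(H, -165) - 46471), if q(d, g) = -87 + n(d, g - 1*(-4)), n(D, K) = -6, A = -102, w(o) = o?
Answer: -1862792820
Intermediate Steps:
H = -5029 (H = (-5 - 102)*(-52 + 99) = -107*47 = -5029)
q(d, g) = -93 (q(d, g) = -87 - 6 = -93)
(14228 + 25777)*(q(H, -165) - 46471) = (14228 + 25777)*(-93 - 46471) = 40005*(-46564) = -1862792820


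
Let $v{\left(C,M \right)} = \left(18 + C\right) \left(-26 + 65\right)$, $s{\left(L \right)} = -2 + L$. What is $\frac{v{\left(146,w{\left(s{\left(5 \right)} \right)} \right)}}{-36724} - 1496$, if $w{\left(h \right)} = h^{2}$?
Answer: $- \frac{13736375}{9181} \approx -1496.2$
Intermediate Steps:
$v{\left(C,M \right)} = 702 + 39 C$ ($v{\left(C,M \right)} = \left(18 + C\right) 39 = 702 + 39 C$)
$\frac{v{\left(146,w{\left(s{\left(5 \right)} \right)} \right)}}{-36724} - 1496 = \frac{702 + 39 \cdot 146}{-36724} - 1496 = \left(702 + 5694\right) \left(- \frac{1}{36724}\right) - 1496 = 6396 \left(- \frac{1}{36724}\right) - 1496 = - \frac{1599}{9181} - 1496 = - \frac{13736375}{9181}$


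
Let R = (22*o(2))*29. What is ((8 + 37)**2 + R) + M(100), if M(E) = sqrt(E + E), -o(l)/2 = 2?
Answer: -527 + 10*sqrt(2) ≈ -512.86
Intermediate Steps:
o(l) = -4 (o(l) = -2*2 = -4)
M(E) = sqrt(2)*sqrt(E) (M(E) = sqrt(2*E) = sqrt(2)*sqrt(E))
R = -2552 (R = (22*(-4))*29 = -88*29 = -2552)
((8 + 37)**2 + R) + M(100) = ((8 + 37)**2 - 2552) + sqrt(2)*sqrt(100) = (45**2 - 2552) + sqrt(2)*10 = (2025 - 2552) + 10*sqrt(2) = -527 + 10*sqrt(2)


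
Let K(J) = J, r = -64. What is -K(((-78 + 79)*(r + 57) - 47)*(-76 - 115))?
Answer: -10314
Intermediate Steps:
-K(((-78 + 79)*(r + 57) - 47)*(-76 - 115)) = -((-78 + 79)*(-64 + 57) - 47)*(-76 - 115) = -(1*(-7) - 47)*(-191) = -(-7 - 47)*(-191) = -(-54)*(-191) = -1*10314 = -10314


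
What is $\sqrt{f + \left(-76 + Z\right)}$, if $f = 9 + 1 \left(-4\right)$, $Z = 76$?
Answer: $\sqrt{5} \approx 2.2361$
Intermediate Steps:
$f = 5$ ($f = 9 - 4 = 5$)
$\sqrt{f + \left(-76 + Z\right)} = \sqrt{5 + \left(-76 + 76\right)} = \sqrt{5 + 0} = \sqrt{5}$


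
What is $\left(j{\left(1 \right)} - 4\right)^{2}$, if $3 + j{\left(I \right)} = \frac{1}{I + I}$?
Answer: $\frac{169}{4} \approx 42.25$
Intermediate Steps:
$j{\left(I \right)} = -3 + \frac{1}{2 I}$ ($j{\left(I \right)} = -3 + \frac{1}{I + I} = -3 + \frac{1}{2 I}$)
$\left(j{\left(1 \right)} - 4\right)^{2} = \left(\left(-3 + \frac{1}{2 \cdot 1}\right) - 4\right)^{2} = \left(\left(-3 + \frac{1}{2} \cdot 1\right) - 4\right)^{2} = \left(\left(-3 + \frac{1}{2}\right) - 4\right)^{2} = \left(- \frac{5}{2} - 4\right)^{2} = \left(- \frac{13}{2}\right)^{2} = \frac{169}{4}$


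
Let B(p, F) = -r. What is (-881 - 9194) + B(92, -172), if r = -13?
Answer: -10062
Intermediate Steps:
B(p, F) = 13 (B(p, F) = -1*(-13) = 13)
(-881 - 9194) + B(92, -172) = (-881 - 9194) + 13 = -10075 + 13 = -10062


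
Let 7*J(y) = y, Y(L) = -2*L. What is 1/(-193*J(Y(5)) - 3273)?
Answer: -7/20981 ≈ -0.00033364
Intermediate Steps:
J(y) = y/7
1/(-193*J(Y(5)) - 3273) = 1/(-193*(-2*5)/7 - 3273) = 1/(-193*(-10)/7 - 3273) = 1/(-193*(-10/7) - 3273) = 1/(1930/7 - 3273) = 1/(-20981/7) = -7/20981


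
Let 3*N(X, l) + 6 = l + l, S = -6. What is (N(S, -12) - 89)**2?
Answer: 9801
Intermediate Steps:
N(X, l) = -2 + 2*l/3 (N(X, l) = -2 + (l + l)/3 = -2 + (2*l)/3 = -2 + 2*l/3)
(N(S, -12) - 89)**2 = ((-2 + (2/3)*(-12)) - 89)**2 = ((-2 - 8) - 89)**2 = (-10 - 89)**2 = (-99)**2 = 9801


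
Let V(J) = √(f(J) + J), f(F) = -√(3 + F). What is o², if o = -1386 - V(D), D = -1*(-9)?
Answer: (1386 + √(9 - 2*√3))² ≈ 1.9275e+6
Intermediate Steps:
D = 9
V(J) = √(J - √(3 + J)) (V(J) = √(-√(3 + J) + J) = √(J - √(3 + J)))
o = -1386 - √(9 - 2*√3) (o = -1386 - √(9 - √(3 + 9)) = -1386 - √(9 - √12) = -1386 - √(9 - 2*√3) ≈ -1388.4)
o² = (-1386 - √(9 - 2*√3))²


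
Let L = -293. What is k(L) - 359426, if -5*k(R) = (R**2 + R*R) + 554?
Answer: -1969382/5 ≈ -3.9388e+5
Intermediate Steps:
k(R) = -554/5 - 2*R**2/5 (k(R) = -((R**2 + R*R) + 554)/5 = -((R**2 + R**2) + 554)/5 = -(2*R**2 + 554)/5 = -(554 + 2*R**2)/5 = -554/5 - 2*R**2/5)
k(L) - 359426 = (-554/5 - 2/5*(-293)**2) - 359426 = (-554/5 - 2/5*85849) - 359426 = (-554/5 - 171698/5) - 359426 = -172252/5 - 359426 = -1969382/5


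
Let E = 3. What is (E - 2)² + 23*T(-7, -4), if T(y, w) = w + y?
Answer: -252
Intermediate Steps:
(E - 2)² + 23*T(-7, -4) = (3 - 2)² + 23*(-4 - 7) = 1² + 23*(-11) = 1 - 253 = -252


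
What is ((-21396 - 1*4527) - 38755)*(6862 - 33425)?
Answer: 1718041714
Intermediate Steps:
((-21396 - 1*4527) - 38755)*(6862 - 33425) = ((-21396 - 4527) - 38755)*(-26563) = (-25923 - 38755)*(-26563) = -64678*(-26563) = 1718041714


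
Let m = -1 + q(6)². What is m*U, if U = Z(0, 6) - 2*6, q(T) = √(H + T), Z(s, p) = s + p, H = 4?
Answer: -54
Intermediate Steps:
Z(s, p) = p + s
q(T) = √(4 + T)
U = -6 (U = (6 + 0) - 2*6 = 6 - 12 = -6)
m = 9 (m = -1 + (√(4 + 6))² = -1 + (√10)² = -1 + 10 = 9)
m*U = 9*(-6) = -54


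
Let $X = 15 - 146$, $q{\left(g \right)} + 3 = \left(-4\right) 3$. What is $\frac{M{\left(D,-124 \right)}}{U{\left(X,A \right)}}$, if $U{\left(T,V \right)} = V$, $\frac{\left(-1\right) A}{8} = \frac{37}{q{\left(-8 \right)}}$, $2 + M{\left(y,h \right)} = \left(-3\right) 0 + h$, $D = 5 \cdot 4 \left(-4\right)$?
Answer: $- \frac{945}{148} \approx -6.3851$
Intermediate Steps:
$D = -80$ ($D = 20 \left(-4\right) = -80$)
$M{\left(y,h \right)} = -2 + h$ ($M{\left(y,h \right)} = -2 + \left(\left(-3\right) 0 + h\right) = -2 + \left(0 + h\right) = -2 + h$)
$q{\left(g \right)} = -15$ ($q{\left(g \right)} = -3 - 12 = -15$)
$X = -131$ ($X = 15 - 146 = -131$)
$A = \frac{296}{15}$ ($A = - 8 \frac{37}{-15} = - 8 \cdot 37 \left(- \frac{1}{15}\right) = \left(-8\right) \left(- \frac{37}{15}\right) = \frac{296}{15} \approx 19.733$)
$\frac{M{\left(D,-124 \right)}}{U{\left(X,A \right)}} = \frac{-2 - 124}{\frac{296}{15}} = \left(-126\right) \frac{15}{296} = - \frac{945}{148}$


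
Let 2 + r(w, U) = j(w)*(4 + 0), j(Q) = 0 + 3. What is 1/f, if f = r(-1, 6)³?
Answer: 1/1000 ≈ 0.0010000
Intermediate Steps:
j(Q) = 3
r(w, U) = 10 (r(w, U) = -2 + 3*(4 + 0) = -2 + 3*4 = -2 + 12 = 10)
f = 1000 (f = 10³ = 1000)
1/f = 1/1000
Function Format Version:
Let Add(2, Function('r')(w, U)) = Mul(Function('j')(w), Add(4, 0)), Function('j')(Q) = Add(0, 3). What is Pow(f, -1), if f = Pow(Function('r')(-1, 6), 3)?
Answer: Rational(1, 1000) ≈ 0.0010000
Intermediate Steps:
Function('j')(Q) = 3
Function('r')(w, U) = 10 (Function('r')(w, U) = Add(-2, Mul(3, Add(4, 0))) = Add(-2, Mul(3, 4)) = Add(-2, 12) = 10)
f = 1000 (f = Pow(10, 3) = 1000)
Pow(f, -1) = Pow(1000, -1) = Rational(1, 1000)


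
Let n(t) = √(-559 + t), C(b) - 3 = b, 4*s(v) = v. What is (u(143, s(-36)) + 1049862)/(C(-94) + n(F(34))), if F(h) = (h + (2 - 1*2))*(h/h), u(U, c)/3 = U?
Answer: -13653783/1258 - 5251455*I*√21/8806 ≈ -10854.0 - 2732.8*I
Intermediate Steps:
s(v) = v/4
u(U, c) = 3*U
C(b) = 3 + b
F(h) = h (F(h) = (h + (2 - 2))*1 = (h + 0)*1 = h*1 = h)
(u(143, s(-36)) + 1049862)/(C(-94) + n(F(34))) = (3*143 + 1049862)/((3 - 94) + √(-559 + 34)) = (429 + 1049862)/(-91 + √(-525)) = 1050291/(-91 + 5*I*√21)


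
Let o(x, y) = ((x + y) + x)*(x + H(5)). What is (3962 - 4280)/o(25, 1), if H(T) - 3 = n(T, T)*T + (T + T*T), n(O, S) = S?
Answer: -106/1411 ≈ -0.075124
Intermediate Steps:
H(T) = 3 + T + 2*T² (H(T) = 3 + (T*T + (T + T*T)) = 3 + (T² + (T + T²)) = 3 + (T + 2*T²) = 3 + T + 2*T²)
o(x, y) = (58 + x)*(y + 2*x) (o(x, y) = ((x + y) + x)*(x + (3 + 5 + 2*5²)) = (y + 2*x)*(x + (3 + 5 + 2*25)) = (y + 2*x)*(x + (3 + 5 + 50)) = (y + 2*x)*(x + 58) = (y + 2*x)*(58 + x) = (58 + x)*(y + 2*x))
(3962 - 4280)/o(25, 1) = (3962 - 4280)/(2*25² + 58*1 + 116*25 + 25*1) = -318/(2*625 + 58 + 2900 + 25) = -318/(1250 + 58 + 2900 + 25) = -318/4233 = -318*1/4233 = -106/1411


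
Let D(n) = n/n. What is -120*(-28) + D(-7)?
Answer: 3361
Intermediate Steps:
D(n) = 1
-120*(-28) + D(-7) = -120*(-28) + 1 = 3360 + 1 = 3361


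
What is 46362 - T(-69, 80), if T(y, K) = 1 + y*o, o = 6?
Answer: 46775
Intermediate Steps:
T(y, K) = 1 + 6*y (T(y, K) = 1 + y*6 = 1 + 6*y)
46362 - T(-69, 80) = 46362 - (1 + 6*(-69)) = 46362 - (1 - 414) = 46362 - 1*(-413) = 46362 + 413 = 46775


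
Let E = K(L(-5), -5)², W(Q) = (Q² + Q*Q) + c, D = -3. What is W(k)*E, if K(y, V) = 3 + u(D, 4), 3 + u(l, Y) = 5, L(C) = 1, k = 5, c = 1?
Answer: 1275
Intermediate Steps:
u(l, Y) = 2 (u(l, Y) = -3 + 5 = 2)
W(Q) = 1 + 2*Q² (W(Q) = (Q² + Q*Q) + 1 = (Q² + Q²) + 1 = 2*Q² + 1 = 1 + 2*Q²)
K(y, V) = 5 (K(y, V) = 3 + 2 = 5)
E = 25 (E = 5² = 25)
W(k)*E = (1 + 2*5²)*25 = (1 + 2*25)*25 = (1 + 50)*25 = 51*25 = 1275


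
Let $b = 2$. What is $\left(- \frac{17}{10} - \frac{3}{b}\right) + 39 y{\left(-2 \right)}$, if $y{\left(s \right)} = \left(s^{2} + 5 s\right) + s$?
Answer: $- \frac{1576}{5} \approx -315.2$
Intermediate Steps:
$y{\left(s \right)} = s^{2} + 6 s$
$\left(- \frac{17}{10} - \frac{3}{b}\right) + 39 y{\left(-2 \right)} = \left(- \frac{17}{10} - \frac{3}{2}\right) + 39 \left(- 2 \left(6 - 2\right)\right) = \left(\left(-17\right) \frac{1}{10} - \frac{3}{2}\right) + 39 \left(\left(-2\right) 4\right) = \left(- \frac{17}{10} - \frac{3}{2}\right) + 39 \left(-8\right) = - \frac{16}{5} - 312 = - \frac{1576}{5}$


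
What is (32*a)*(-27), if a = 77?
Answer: -66528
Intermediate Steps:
(32*a)*(-27) = (32*77)*(-27) = 2464*(-27) = -66528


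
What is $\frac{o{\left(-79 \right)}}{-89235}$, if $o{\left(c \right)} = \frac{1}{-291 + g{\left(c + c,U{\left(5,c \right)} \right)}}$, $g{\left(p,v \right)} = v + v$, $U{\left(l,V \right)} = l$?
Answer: $\frac{1}{25075035} \approx 3.988 \cdot 10^{-8}$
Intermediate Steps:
$g{\left(p,v \right)} = 2 v$
$o{\left(c \right)} = - \frac{1}{281}$ ($o{\left(c \right)} = \frac{1}{-291 + 2 \cdot 5} = \frac{1}{-291 + 10} = \frac{1}{-281} = - \frac{1}{281}$)
$\frac{o{\left(-79 \right)}}{-89235} = - \frac{1}{281 \left(-89235\right)} = \left(- \frac{1}{281}\right) \left(- \frac{1}{89235}\right) = \frac{1}{25075035}$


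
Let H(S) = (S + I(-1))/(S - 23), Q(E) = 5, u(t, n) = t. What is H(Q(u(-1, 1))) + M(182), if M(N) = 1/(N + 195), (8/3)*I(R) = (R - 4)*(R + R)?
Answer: -13123/27144 ≈ -0.48346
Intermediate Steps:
I(R) = 3*R*(-4 + R)/4 (I(R) = 3*((R - 4)*(R + R))/8 = 3*((-4 + R)*(2*R))/8 = 3*(2*R*(-4 + R))/8 = 3*R*(-4 + R)/4)
M(N) = 1/(195 + N)
H(S) = (15/4 + S)/(-23 + S) (H(S) = (S + (¾)*(-1)*(-4 - 1))/(S - 23) = (S + (¾)*(-1)*(-5))/(-23 + S) = (S + 15/4)/(-23 + S) = (15/4 + S)/(-23 + S))
H(Q(u(-1, 1))) + M(182) = (15/4 + 5)/(-23 + 5) + 1/(195 + 182) = (35/4)/(-18) + 1/377 = -1/18*35/4 + 1/377 = -35/72 + 1/377 = -13123/27144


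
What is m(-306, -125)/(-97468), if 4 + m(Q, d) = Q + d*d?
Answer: -15315/97468 ≈ -0.15713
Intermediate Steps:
m(Q, d) = -4 + Q + d² (m(Q, d) = -4 + (Q + d*d) = -4 + (Q + d²) = -4 + Q + d²)
m(-306, -125)/(-97468) = (-4 - 306 + (-125)²)/(-97468) = (-4 - 306 + 15625)*(-1/97468) = 15315*(-1/97468) = -15315/97468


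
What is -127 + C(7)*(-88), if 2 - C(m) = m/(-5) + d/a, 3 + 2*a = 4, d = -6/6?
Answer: -3011/5 ≈ -602.20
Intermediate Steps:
d = -1 (d = -6*⅙ = -1)
a = ½ (a = -3/2 + (½)*4 = -3/2 + 2 = ½ ≈ 0.50000)
C(m) = 4 + m/5 (C(m) = 2 - (m/(-5) - 1/½) = 2 - (m*(-⅕) - 1*2) = 2 - (-m/5 - 2) = 2 - (-2 - m/5) = 2 + (2 + m/5) = 4 + m/5)
-127 + C(7)*(-88) = -127 + (4 + (⅕)*7)*(-88) = -127 + (4 + 7/5)*(-88) = -127 + (27/5)*(-88) = -127 - 2376/5 = -3011/5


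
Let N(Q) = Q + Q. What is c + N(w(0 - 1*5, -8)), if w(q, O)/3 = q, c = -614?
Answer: -644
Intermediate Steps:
w(q, O) = 3*q
N(Q) = 2*Q
c + N(w(0 - 1*5, -8)) = -614 + 2*(3*(0 - 1*5)) = -614 + 2*(3*(0 - 5)) = -614 + 2*(3*(-5)) = -614 + 2*(-15) = -614 - 30 = -644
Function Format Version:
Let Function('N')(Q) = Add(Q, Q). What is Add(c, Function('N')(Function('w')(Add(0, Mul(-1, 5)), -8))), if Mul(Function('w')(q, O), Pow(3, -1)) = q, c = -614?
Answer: -644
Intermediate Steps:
Function('w')(q, O) = Mul(3, q)
Function('N')(Q) = Mul(2, Q)
Add(c, Function('N')(Function('w')(Add(0, Mul(-1, 5)), -8))) = Add(-614, Mul(2, Mul(3, Add(0, Mul(-1, 5))))) = Add(-614, Mul(2, Mul(3, Add(0, -5)))) = Add(-614, Mul(2, Mul(3, -5))) = Add(-614, Mul(2, -15)) = Add(-614, -30) = -644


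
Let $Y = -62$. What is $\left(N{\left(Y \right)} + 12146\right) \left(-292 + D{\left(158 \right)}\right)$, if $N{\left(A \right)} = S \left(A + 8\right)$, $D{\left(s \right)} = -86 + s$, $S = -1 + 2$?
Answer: $-2660240$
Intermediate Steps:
$S = 1$
$N{\left(A \right)} = 8 + A$ ($N{\left(A \right)} = 1 \left(A + 8\right) = 1 \left(8 + A\right) = 8 + A$)
$\left(N{\left(Y \right)} + 12146\right) \left(-292 + D{\left(158 \right)}\right) = \left(\left(8 - 62\right) + 12146\right) \left(-292 + \left(-86 + 158\right)\right) = \left(-54 + 12146\right) \left(-292 + 72\right) = 12092 \left(-220\right) = -2660240$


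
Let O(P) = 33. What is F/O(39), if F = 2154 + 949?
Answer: 3103/33 ≈ 94.030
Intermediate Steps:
F = 3103
F/O(39) = 3103/33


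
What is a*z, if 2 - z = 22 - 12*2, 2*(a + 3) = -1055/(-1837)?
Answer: -19934/1837 ≈ -10.851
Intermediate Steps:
a = -9967/3674 (a = -3 + (-1055/(-1837))/2 = -3 + (-1055*(-1/1837))/2 = -3 + (½)*(1055/1837) = -3 + 1055/3674 = -9967/3674 ≈ -2.7128)
z = 4 (z = 2 - (22 - 12*2) = 2 - (22 - 24) = 2 - 1*(-2) = 2 + 2 = 4)
a*z = -9967/3674*4 = -19934/1837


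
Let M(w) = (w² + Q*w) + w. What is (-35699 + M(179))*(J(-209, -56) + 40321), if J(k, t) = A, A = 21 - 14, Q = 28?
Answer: 61822824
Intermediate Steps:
M(w) = w² + 29*w (M(w) = (w² + 28*w) + w = w² + 29*w)
A = 7
J(k, t) = 7
(-35699 + M(179))*(J(-209, -56) + 40321) = (-35699 + 179*(29 + 179))*(7 + 40321) = (-35699 + 179*208)*40328 = (-35699 + 37232)*40328 = 1533*40328 = 61822824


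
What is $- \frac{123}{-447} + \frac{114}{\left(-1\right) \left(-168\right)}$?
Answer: $\frac{3979}{4172} \approx 0.95374$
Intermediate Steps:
$- \frac{123}{-447} + \frac{114}{\left(-1\right) \left(-168\right)} = \left(-123\right) \left(- \frac{1}{447}\right) + \frac{114}{168} = \frac{41}{149} + 114 \cdot \frac{1}{168} = \frac{41}{149} + \frac{19}{28} = \frac{3979}{4172}$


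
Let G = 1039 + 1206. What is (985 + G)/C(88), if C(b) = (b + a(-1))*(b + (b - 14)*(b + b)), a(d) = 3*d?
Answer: 19/6556 ≈ 0.0028981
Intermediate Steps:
G = 2245
C(b) = (-3 + b)*(b + 2*b*(-14 + b)) (C(b) = (b + 3*(-1))*(b + (b - 14)*(b + b)) = (b - 3)*(b + (-14 + b)*(2*b)) = (-3 + b)*(b + 2*b*(-14 + b)))
(985 + G)/C(88) = (985 + 2245)/((88*(81 - 33*88 + 2*88²))) = 3230/((88*(81 - 2904 + 2*7744))) = 3230/((88*(81 - 2904 + 15488))) = 3230/((88*12665)) = 3230/1114520 = 3230*(1/1114520) = 19/6556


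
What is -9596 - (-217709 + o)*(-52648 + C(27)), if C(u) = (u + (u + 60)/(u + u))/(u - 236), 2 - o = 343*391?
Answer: -34841155659886/1881 ≈ -1.8523e+10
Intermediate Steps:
o = -134111 (o = 2 - 343*391 = 2 - 1*134113 = 2 - 134113 = -134111)
C(u) = (u + (60 + u)/(2*u))/(-236 + u) (C(u) = (u + (60 + u)/((2*u)))/(-236 + u) = (u + (60 + u)*(1/(2*u)))/(-236 + u) = (u + (60 + u)/(2*u))/(-236 + u))
-9596 - (-217709 + o)*(-52648 + C(27)) = -9596 - (-217709 - 134111)*(-52648 + (30 + 27² + (½)*27)/(27*(-236 + 27))) = -9596 - (-351820)*(-52648 + (1/27)*(30 + 729 + 27/2)/(-209)) = -9596 - (-351820)*(-52648 + (1/27)*(-1/209)*(1545/2)) = -9596 - (-351820)*(-52648 - 515/3762) = -9596 - (-351820)*(-198062291)/3762 = -9596 - 1*34841137609810/1881 = -9596 - 34841137609810/1881 = -34841155659886/1881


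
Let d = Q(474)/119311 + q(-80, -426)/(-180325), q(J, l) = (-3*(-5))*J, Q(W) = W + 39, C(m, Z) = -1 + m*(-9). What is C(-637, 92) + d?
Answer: 4932912700073/860590243 ≈ 5732.0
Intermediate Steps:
C(m, Z) = -1 - 9*m
Q(W) = 39 + W
q(J, l) = 15*J
d = 9427197/860590243 (d = (39 + 474)/119311 + (15*(-80))/(-180325) = 513*(1/119311) - 1200*(-1/180325) = 513/119311 + 48/7213 = 9427197/860590243 ≈ 0.010954)
C(-637, 92) + d = (-1 - 9*(-637)) + 9427197/860590243 = (-1 + 5733) + 9427197/860590243 = 5732 + 9427197/860590243 = 4932912700073/860590243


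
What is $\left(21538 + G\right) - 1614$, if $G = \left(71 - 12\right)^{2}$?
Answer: $23405$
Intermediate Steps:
$G = 3481$ ($G = 59^{2} = 3481$)
$\left(21538 + G\right) - 1614 = \left(21538 + 3481\right) - 1614 = 25019 - 1614 = 23405$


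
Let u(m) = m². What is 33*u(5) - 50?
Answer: 775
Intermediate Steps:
33*u(5) - 50 = 33*5² - 50 = 33*25 - 50 = 825 - 50 = 775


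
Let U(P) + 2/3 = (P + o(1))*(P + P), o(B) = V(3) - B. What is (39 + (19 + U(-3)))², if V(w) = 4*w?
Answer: 784/9 ≈ 87.111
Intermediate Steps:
o(B) = 12 - B (o(B) = 4*3 - B = 12 - B)
U(P) = -⅔ + 2*P*(11 + P) (U(P) = -⅔ + (P + (12 - 1*1))*(P + P) = -⅔ + (P + (12 - 1))*(2*P) = -⅔ + (P + 11)*(2*P) = -⅔ + (11 + P)*(2*P) = -⅔ + 2*P*(11 + P))
(39 + (19 + U(-3)))² = (39 + (19 + (-⅔ + 2*(-3)² + 22*(-3))))² = (39 + (19 + (-⅔ + 2*9 - 66)))² = (39 + (19 + (-⅔ + 18 - 66)))² = (39 + (19 - 146/3))² = (39 - 89/3)² = (28/3)² = 784/9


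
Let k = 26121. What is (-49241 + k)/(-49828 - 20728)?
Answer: 5780/17639 ≈ 0.32768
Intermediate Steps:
(-49241 + k)/(-49828 - 20728) = (-49241 + 26121)/(-49828 - 20728) = -23120/(-70556) = -23120*(-1/70556) = 5780/17639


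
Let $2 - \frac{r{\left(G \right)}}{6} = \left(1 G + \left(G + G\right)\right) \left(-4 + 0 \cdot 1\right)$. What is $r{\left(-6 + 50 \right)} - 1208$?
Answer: $1972$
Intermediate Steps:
$r{\left(G \right)} = 12 + 72 G$ ($r{\left(G \right)} = 12 - 6 \left(1 G + \left(G + G\right)\right) \left(-4 + 0 \cdot 1\right) = 12 - 6 \left(G + 2 G\right) \left(-4 + 0\right) = 12 - 6 \cdot 3 G \left(-4\right) = 12 - 6 \left(- 12 G\right) = 12 + 72 G$)
$r{\left(-6 + 50 \right)} - 1208 = \left(12 + 72 \left(-6 + 50\right)\right) - 1208 = \left(12 + 72 \cdot 44\right) - 1208 = \left(12 + 3168\right) - 1208 = 3180 - 1208 = 1972$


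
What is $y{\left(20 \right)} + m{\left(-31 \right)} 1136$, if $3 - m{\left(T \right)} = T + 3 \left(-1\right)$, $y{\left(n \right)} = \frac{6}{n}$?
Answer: $\frac{420323}{10} \approx 42032.0$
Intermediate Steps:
$m{\left(T \right)} = 6 - T$ ($m{\left(T \right)} = 3 - \left(T + 3 \left(-1\right)\right) = 3 - \left(T - 3\right) = 3 - \left(-3 + T\right) = 6 - T$)
$y{\left(20 \right)} + m{\left(-31 \right)} 1136 = \frac{6}{20} + \left(6 - -31\right) 1136 = 6 \cdot \frac{1}{20} + \left(6 + 31\right) 1136 = \frac{3}{10} + 37 \cdot 1136 = \frac{3}{10} + 42032 = \frac{420323}{10}$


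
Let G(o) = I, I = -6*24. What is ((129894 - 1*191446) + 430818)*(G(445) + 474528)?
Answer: 175173882144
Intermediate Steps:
I = -144
G(o) = -144
((129894 - 1*191446) + 430818)*(G(445) + 474528) = ((129894 - 1*191446) + 430818)*(-144 + 474528) = ((129894 - 191446) + 430818)*474384 = (-61552 + 430818)*474384 = 369266*474384 = 175173882144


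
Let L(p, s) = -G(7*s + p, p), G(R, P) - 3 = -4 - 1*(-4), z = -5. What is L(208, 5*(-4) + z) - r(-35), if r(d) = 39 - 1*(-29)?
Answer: -71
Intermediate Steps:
r(d) = 68 (r(d) = 39 + 29 = 68)
G(R, P) = 3 (G(R, P) = 3 + (-4 - 1*(-4)) = 3 + (-4 + 4) = 3 + 0 = 3)
L(p, s) = -3 (L(p, s) = -1*3 = -3)
L(208, 5*(-4) + z) - r(-35) = -3 - 1*68 = -3 - 68 = -71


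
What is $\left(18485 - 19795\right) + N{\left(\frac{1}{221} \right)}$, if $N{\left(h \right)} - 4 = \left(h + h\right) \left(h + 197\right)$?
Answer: $- \frac{63699270}{48841} \approx -1304.2$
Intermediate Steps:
$N{\left(h \right)} = 4 + 2 h \left(197 + h\right)$ ($N{\left(h \right)} = 4 + \left(h + h\right) \left(h + 197\right) = 4 + 2 h \left(197 + h\right)$)
$\left(18485 - 19795\right) + N{\left(\frac{1}{221} \right)} = \left(18485 - 19795\right) + \left(4 + 2 \left(\frac{1}{221}\right)^{2} + \frac{394}{221}\right) = \left(18485 - 19795\right) + \left(4 + \frac{2}{48841} + 394 \cdot \frac{1}{221}\right) = -1310 + \left(4 + 2 \cdot \frac{1}{48841} + \frac{394}{221}\right) = -1310 + \left(4 + \frac{2}{48841} + \frac{394}{221}\right) = -1310 + \frac{282440}{48841} = - \frac{63699270}{48841}$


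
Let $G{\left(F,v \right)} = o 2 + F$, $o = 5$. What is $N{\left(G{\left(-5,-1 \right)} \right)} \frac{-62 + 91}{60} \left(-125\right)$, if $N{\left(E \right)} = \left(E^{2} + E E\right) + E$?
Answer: $- \frac{39875}{12} \approx -3322.9$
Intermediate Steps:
$G{\left(F,v \right)} = 10 + F$ ($G{\left(F,v \right)} = 5 \cdot 2 + F = 10 + F$)
$N{\left(E \right)} = E + 2 E^{2}$ ($N{\left(E \right)} = \left(E^{2} + E^{2}\right) + E = 2 E^{2} + E = E + 2 E^{2}$)
$N{\left(G{\left(-5,-1 \right)} \right)} \frac{-62 + 91}{60} \left(-125\right) = \left(10 - 5\right) \left(1 + 2 \left(10 - 5\right)\right) \frac{-62 + 91}{60} \left(-125\right) = 5 \left(1 + 2 \cdot 5\right) 29 \cdot \frac{1}{60} \left(-125\right) = 5 \left(1 + 10\right) \frac{29}{60} \left(-125\right) = 5 \cdot 11 \cdot \frac{29}{60} \left(-125\right) = 55 \cdot \frac{29}{60} \left(-125\right) = \frac{319}{12} \left(-125\right) = - \frac{39875}{12}$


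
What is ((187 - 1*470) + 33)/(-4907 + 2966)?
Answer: 250/1941 ≈ 0.12880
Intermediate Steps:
((187 - 1*470) + 33)/(-4907 + 2966) = ((187 - 470) + 33)/(-1941) = (-283 + 33)*(-1/1941) = -250*(-1/1941) = 250/1941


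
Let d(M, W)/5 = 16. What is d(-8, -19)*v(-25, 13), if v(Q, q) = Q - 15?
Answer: -3200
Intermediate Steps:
d(M, W) = 80 (d(M, W) = 5*16 = 80)
v(Q, q) = -15 + Q
d(-8, -19)*v(-25, 13) = 80*(-15 - 25) = 80*(-40) = -3200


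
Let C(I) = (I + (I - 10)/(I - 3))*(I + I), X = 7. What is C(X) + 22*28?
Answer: 1407/2 ≈ 703.50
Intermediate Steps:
C(I) = 2*I*(I + (-10 + I)/(-3 + I)) (C(I) = (I + (-10 + I)/(-3 + I))*(2*I) = 2*I*(I + (-10 + I)/(-3 + I)))
C(X) + 22*28 = 2*7*(-10 + 7² - 2*7)/(-3 + 7) + 22*28 = 2*7*(-10 + 49 - 14)/4 + 616 = 2*7*(¼)*25 + 616 = 175/2 + 616 = 1407/2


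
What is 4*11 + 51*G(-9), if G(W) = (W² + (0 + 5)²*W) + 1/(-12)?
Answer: -29217/4 ≈ -7304.3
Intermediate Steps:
G(W) = -1/12 + W² + 25*W (G(W) = (W² + 5²*W) - 1/12 = (W² + 25*W) - 1/12 = -1/12 + W² + 25*W)
4*11 + 51*G(-9) = 4*11 + 51*(-1/12 + (-9)² + 25*(-9)) = 44 + 51*(-1/12 + 81 - 225) = 44 + 51*(-1729/12) = 44 - 29393/4 = -29217/4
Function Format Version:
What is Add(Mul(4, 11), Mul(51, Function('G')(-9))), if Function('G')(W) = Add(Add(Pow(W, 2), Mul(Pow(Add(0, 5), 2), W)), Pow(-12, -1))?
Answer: Rational(-29217, 4) ≈ -7304.3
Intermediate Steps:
Function('G')(W) = Add(Rational(-1, 12), Pow(W, 2), Mul(25, W)) (Function('G')(W) = Add(Add(Pow(W, 2), Mul(Pow(5, 2), W)), Rational(-1, 12)) = Add(Add(Pow(W, 2), Mul(25, W)), Rational(-1, 12)) = Add(Rational(-1, 12), Pow(W, 2), Mul(25, W)))
Add(Mul(4, 11), Mul(51, Function('G')(-9))) = Add(Mul(4, 11), Mul(51, Add(Rational(-1, 12), Pow(-9, 2), Mul(25, -9)))) = Add(44, Mul(51, Add(Rational(-1, 12), 81, -225))) = Add(44, Mul(51, Rational(-1729, 12))) = Add(44, Rational(-29393, 4)) = Rational(-29217, 4)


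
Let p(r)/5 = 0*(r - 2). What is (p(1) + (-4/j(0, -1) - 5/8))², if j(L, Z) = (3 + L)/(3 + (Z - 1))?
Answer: 2209/576 ≈ 3.8351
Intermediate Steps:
j(L, Z) = (3 + L)/(2 + Z) (j(L, Z) = (3 + L)/(3 + (-1 + Z)) = (3 + L)/(2 + Z))
p(r) = 0 (p(r) = 5*(0*(r - 2)) = 5*(0*(-2 + r)) = 5*0 = 0)
(p(1) + (-4/j(0, -1) - 5/8))² = (0 + (-4*(2 - 1)/(3 + 0) - 5/8))² = (0 + (-4/(3/1) - 5*⅛))² = (0 + (-4/(1*3) - 5/8))² = (0 + (-4/3 - 5/8))² = (0 - 47/24)² = (-47/24)² = 2209/576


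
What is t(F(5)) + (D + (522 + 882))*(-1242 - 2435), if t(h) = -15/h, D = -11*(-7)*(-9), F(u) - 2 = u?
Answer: -18300444/7 ≈ -2.6143e+6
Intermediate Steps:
F(u) = 2 + u
D = -693 (D = 77*(-9) = -693)
t(F(5)) + (D + (522 + 882))*(-1242 - 2435) = -15/(2 + 5) + (-693 + (522 + 882))*(-1242 - 2435) = -15/7 + (-693 + 1404)*(-3677) = -15*⅐ + 711*(-3677) = -15/7 - 2614347 = -18300444/7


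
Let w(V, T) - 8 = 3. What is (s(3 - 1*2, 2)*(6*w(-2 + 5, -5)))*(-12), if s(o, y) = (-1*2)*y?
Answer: 3168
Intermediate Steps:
w(V, T) = 11 (w(V, T) = 8 + 3 = 11)
s(o, y) = -2*y
(s(3 - 1*2, 2)*(6*w(-2 + 5, -5)))*(-12) = ((-2*2)*(6*11))*(-12) = -4*66*(-12) = -264*(-12) = 3168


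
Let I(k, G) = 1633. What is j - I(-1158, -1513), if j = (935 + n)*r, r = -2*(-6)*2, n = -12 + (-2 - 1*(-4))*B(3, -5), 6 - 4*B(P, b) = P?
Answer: 20555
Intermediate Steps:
B(P, b) = 3/2 - P/4
n = -21/2 (n = -12 + (-2 - 1*(-4))*(3/2 - ¼*3) = -12 + (-2 + 4)*(3/2 - ¾) = -12 + 2*(¾) = -12 + 3/2 = -21/2 ≈ -10.500)
r = 24 (r = 12*2 = 24)
j = 22188 (j = (935 - 21/2)*24 = (1849/2)*24 = 22188)
j - I(-1158, -1513) = 22188 - 1*1633 = 22188 - 1633 = 20555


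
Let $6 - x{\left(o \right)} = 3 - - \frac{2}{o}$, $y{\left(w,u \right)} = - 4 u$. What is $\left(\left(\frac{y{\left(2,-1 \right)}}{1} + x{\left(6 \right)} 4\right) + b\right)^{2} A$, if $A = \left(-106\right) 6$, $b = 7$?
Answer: $- \frac{895700}{3} \approx -2.9857 \cdot 10^{5}$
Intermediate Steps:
$x{\left(o \right)} = 3 - \frac{2}{o}$ ($x{\left(o \right)} = 6 - \left(3 - - \frac{2}{o}\right) = 6 - \left(3 + \frac{2}{o}\right) = 3 - \frac{2}{o}$)
$A = -636$
$\left(\left(\frac{y{\left(2,-1 \right)}}{1} + x{\left(6 \right)} 4\right) + b\right)^{2} A = \left(\left(\frac{\left(-4\right) \left(-1\right)}{1} + \left(3 - \frac{2}{6}\right) 4\right) + 7\right)^{2} \left(-636\right) = \left(\left(4 \cdot 1 + \left(3 - \frac{1}{3}\right) 4\right) + 7\right)^{2} \left(-636\right) = \left(\left(4 + \left(3 - \frac{1}{3}\right) 4\right) + 7\right)^{2} \left(-636\right) = \left(\left(4 + \frac{8}{3} \cdot 4\right) + 7\right)^{2} \left(-636\right) = \left(\left(4 + \frac{32}{3}\right) + 7\right)^{2} \left(-636\right) = \left(\frac{44}{3} + 7\right)^{2} \left(-636\right) = \left(\frac{65}{3}\right)^{2} \left(-636\right) = \frac{4225}{9} \left(-636\right) = - \frac{895700}{3}$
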